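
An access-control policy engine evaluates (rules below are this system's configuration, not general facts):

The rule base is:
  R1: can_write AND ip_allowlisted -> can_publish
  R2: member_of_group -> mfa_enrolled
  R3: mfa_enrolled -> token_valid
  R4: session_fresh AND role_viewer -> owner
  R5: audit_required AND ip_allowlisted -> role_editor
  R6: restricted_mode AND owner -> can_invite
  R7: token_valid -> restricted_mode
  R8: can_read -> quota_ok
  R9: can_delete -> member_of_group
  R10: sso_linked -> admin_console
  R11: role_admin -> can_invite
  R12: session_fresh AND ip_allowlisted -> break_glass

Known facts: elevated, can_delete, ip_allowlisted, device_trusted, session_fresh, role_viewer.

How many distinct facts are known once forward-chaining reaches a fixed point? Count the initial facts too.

13

Round 1 — R4, R9, R12, derive owner, member_of_group, break_glass.
Round 2 — R2, derive mfa_enrolled.
Round 3 — R3, derive token_valid.
Round 4 — R7, derive restricted_mode.
Round 5 — R6, derive can_invite.
Closure: {break_glass, can_delete, can_invite, device_trusted, elevated, ip_allowlisted, member_of_group, mfa_enrolled, owner, restricted_mode, role_viewer, session_fresh, token_valid} — 13 facts.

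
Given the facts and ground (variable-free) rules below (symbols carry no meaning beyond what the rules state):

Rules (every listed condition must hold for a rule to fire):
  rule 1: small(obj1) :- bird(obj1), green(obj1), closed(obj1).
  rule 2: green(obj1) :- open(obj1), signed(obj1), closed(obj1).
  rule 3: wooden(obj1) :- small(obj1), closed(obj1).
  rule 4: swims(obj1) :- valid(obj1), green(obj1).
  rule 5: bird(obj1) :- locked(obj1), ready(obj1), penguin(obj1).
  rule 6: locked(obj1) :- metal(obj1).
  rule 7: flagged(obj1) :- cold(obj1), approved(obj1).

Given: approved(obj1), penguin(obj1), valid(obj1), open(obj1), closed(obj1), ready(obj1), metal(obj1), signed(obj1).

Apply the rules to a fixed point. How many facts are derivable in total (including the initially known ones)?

Round 1: rule 2 [green(obj1) :- open(obj1), signed(obj1), closed(obj1).]; rule 6 [locked(obj1) :- metal(obj1).]. New: green(obj1), locked(obj1).
Round 2: rule 4 [swims(obj1) :- valid(obj1), green(obj1).]; rule 5 [bird(obj1) :- locked(obj1), ready(obj1), penguin(obj1).]. New: swims(obj1), bird(obj1).
Round 3: rule 1 [small(obj1) :- bird(obj1), green(obj1), closed(obj1).]. New: small(obj1).
Round 4: rule 3 [wooden(obj1) :- small(obj1), closed(obj1).]. New: wooden(obj1).
Closure: {approved(obj1), bird(obj1), closed(obj1), green(obj1), locked(obj1), metal(obj1), open(obj1), penguin(obj1), ready(obj1), signed(obj1), small(obj1), swims(obj1), valid(obj1), wooden(obj1)} — 14 facts.

14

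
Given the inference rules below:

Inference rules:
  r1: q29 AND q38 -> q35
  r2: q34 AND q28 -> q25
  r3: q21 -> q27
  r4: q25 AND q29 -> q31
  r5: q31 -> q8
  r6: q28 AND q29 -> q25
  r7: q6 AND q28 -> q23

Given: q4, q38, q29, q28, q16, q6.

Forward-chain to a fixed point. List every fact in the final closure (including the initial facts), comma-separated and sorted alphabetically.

[1] r1 [q29 AND q38 -> q35]; r6 [q28 AND q29 -> q25]; r7 [q6 AND q28 -> q23]. ⇒ new: q35, q25, q23.
[2] r4 [q25 AND q29 -> q31]. ⇒ new: q31.
[3] r5 [q31 -> q8]. ⇒ new: q8.

q16, q23, q25, q28, q29, q31, q35, q38, q4, q6, q8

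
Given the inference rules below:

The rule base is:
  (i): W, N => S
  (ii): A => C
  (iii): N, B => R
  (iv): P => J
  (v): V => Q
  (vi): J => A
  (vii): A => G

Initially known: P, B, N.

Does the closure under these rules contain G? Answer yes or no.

Round 1: (iii) [N, B => R]; (iv) [P => J]. Adds R, J.
Round 2: (vi) [J => A]. Adds A.
Round 3: (ii) [A => C]; (vii) [A => G]. Adds C, G.
G appears in round 3, so it is derivable.

yes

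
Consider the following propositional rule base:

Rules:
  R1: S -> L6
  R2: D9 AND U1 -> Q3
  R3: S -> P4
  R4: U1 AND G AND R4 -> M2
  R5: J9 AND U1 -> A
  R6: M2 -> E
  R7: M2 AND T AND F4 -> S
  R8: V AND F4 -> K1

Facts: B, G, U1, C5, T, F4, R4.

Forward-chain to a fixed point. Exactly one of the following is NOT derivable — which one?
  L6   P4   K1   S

Round 1: R4 [U1 AND G AND R4 -> M2]. New: M2.
Round 2: R6 [M2 -> E]; R7 [M2 AND T AND F4 -> S]. New: E, S.
Round 3: R1 [S -> L6]; R3 [S -> P4]. New: L6, P4.
Derived: P4 (round 3), S (round 2), L6 (round 3). K1 never appears in any round.

K1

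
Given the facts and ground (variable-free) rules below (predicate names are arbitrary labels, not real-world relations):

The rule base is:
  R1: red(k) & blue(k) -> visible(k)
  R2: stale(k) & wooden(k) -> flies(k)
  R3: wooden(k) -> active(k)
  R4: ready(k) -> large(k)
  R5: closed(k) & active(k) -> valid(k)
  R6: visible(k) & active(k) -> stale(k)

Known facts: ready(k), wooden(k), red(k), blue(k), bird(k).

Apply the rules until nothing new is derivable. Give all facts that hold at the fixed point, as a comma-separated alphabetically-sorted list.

active(k), bird(k), blue(k), flies(k), large(k), ready(k), red(k), stale(k), visible(k), wooden(k)

Round 1: R1 [red(k) & blue(k) -> visible(k)]; R3 [wooden(k) -> active(k)]; R4 [ready(k) -> large(k)]. Adds visible(k), active(k), large(k).
Round 2: R6 [visible(k) & active(k) -> stale(k)]. Adds stale(k).
Round 3: R2 [stale(k) & wooden(k) -> flies(k)]. Adds flies(k).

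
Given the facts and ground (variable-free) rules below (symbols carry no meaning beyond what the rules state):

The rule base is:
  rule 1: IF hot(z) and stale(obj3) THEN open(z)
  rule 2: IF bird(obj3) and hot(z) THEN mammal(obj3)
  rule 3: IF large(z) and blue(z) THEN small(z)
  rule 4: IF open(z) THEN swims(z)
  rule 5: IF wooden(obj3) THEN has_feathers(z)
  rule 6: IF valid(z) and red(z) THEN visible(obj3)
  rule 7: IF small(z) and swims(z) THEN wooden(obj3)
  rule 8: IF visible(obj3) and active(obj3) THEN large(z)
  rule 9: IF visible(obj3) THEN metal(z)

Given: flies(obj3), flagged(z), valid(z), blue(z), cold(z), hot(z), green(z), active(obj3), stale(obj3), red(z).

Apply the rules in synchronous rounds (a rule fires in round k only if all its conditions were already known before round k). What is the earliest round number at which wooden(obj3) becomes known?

4

Round 1 fires rule 1, rule 6, giving open(z), visible(obj3).
Round 2 fires rule 4, rule 8, rule 9, giving swims(z), large(z), metal(z).
Round 3 fires rule 3, giving small(z).
Round 4 fires rule 7, giving wooden(obj3).
wooden(obj3) first appears in round 4.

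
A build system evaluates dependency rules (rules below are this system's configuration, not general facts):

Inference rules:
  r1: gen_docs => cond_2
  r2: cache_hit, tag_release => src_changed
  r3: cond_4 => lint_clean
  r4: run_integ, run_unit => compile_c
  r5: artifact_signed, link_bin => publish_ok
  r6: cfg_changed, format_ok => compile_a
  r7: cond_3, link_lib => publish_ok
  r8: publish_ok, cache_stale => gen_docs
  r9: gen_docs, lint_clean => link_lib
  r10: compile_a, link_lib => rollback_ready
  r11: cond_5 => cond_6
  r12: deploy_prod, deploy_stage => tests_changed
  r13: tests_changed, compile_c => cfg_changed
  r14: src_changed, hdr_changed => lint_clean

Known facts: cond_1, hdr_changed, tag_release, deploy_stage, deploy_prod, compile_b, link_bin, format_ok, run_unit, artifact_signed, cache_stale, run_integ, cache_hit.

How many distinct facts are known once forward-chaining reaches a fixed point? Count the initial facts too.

24

Round 1 — r2, r4, r5, r12, derive src_changed, compile_c, publish_ok, tests_changed.
Round 2 — r8, r13, r14, derive gen_docs, cfg_changed, lint_clean.
Round 3 — r1, r6, r9, derive cond_2, compile_a, link_lib.
Round 4 — r10, derive rollback_ready.
Closure: {artifact_signed, cache_hit, cache_stale, cfg_changed, compile_a, compile_b, compile_c, cond_1, cond_2, deploy_prod, deploy_stage, format_ok, gen_docs, hdr_changed, link_bin, link_lib, lint_clean, publish_ok, rollback_ready, run_integ, run_unit, src_changed, tag_release, tests_changed} — 24 facts.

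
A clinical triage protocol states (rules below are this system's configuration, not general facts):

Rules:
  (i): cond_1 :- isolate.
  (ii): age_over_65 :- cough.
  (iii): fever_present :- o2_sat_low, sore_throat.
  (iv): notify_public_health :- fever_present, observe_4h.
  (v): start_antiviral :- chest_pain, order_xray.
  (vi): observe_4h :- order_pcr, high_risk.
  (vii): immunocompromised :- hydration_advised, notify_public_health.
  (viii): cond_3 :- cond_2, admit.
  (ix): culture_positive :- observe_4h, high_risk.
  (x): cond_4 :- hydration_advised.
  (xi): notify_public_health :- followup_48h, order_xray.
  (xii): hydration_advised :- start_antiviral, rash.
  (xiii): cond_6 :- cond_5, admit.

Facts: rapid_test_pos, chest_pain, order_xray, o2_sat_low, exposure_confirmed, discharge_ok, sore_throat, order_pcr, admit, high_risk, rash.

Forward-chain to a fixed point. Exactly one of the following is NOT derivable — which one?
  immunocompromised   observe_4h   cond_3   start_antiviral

cond_3

Round 1: (iii) [fever_present :- o2_sat_low, sore_throat.]; (v) [start_antiviral :- chest_pain, order_xray.]; (vi) [observe_4h :- order_pcr, high_risk.]. New: fever_present, start_antiviral, observe_4h.
Round 2: (iv) [notify_public_health :- fever_present, observe_4h.]; (ix) [culture_positive :- observe_4h, high_risk.]; (xii) [hydration_advised :- start_antiviral, rash.]. New: notify_public_health, culture_positive, hydration_advised.
Round 3: (vii) [immunocompromised :- hydration_advised, notify_public_health.]; (x) [cond_4 :- hydration_advised.]. New: immunocompromised, cond_4.
Derived: start_antiviral (round 1), observe_4h (round 1), immunocompromised (round 3). cond_3 never appears in any round.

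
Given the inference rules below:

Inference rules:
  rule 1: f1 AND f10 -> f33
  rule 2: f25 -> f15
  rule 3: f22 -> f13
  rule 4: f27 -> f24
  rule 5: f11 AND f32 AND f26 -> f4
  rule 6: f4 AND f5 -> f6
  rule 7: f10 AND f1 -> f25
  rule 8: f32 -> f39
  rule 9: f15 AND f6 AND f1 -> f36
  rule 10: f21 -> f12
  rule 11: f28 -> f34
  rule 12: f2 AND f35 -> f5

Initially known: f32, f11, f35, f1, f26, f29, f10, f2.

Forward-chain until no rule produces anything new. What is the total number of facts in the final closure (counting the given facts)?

16

Round 1 fires rule 1, rule 5, rule 7, rule 8, rule 12, giving f33, f4, f25, f39, f5.
Round 2 fires rule 2, rule 6, giving f15, f6.
Round 3 fires rule 9, giving f36.
Closure: {f1, f10, f11, f15, f2, f25, f26, f29, f32, f33, f35, f36, f39, f4, f5, f6} — 16 facts.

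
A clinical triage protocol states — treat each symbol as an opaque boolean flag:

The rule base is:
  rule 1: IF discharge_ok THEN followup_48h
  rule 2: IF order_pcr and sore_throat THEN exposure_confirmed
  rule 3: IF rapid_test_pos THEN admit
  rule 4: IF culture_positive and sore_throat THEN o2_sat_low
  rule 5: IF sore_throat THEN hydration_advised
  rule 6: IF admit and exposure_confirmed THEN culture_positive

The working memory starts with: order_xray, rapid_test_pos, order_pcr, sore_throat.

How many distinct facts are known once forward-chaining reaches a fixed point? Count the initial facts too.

Round 1 fires rule 2, rule 3, rule 5, giving exposure_confirmed, admit, hydration_advised.
Round 2 fires rule 6, giving culture_positive.
Round 3 fires rule 4, giving o2_sat_low.
Closure: {admit, culture_positive, exposure_confirmed, hydration_advised, o2_sat_low, order_pcr, order_xray, rapid_test_pos, sore_throat} — 9 facts.

9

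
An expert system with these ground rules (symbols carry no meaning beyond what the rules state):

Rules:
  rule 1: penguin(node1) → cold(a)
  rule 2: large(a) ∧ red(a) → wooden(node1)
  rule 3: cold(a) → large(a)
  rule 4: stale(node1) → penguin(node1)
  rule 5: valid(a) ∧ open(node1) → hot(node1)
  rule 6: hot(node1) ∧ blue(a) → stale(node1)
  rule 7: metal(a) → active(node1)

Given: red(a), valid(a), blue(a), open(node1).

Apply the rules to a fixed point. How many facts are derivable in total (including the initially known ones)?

10

Round 1: rule 5 [valid(a) ∧ open(node1) → hot(node1)]. New: hot(node1).
Round 2: rule 6 [hot(node1) ∧ blue(a) → stale(node1)]. New: stale(node1).
Round 3: rule 4 [stale(node1) → penguin(node1)]. New: penguin(node1).
Round 4: rule 1 [penguin(node1) → cold(a)]. New: cold(a).
Round 5: rule 3 [cold(a) → large(a)]. New: large(a).
Round 6: rule 2 [large(a) ∧ red(a) → wooden(node1)]. New: wooden(node1).
Closure: {blue(a), cold(a), hot(node1), large(a), open(node1), penguin(node1), red(a), stale(node1), valid(a), wooden(node1)} — 10 facts.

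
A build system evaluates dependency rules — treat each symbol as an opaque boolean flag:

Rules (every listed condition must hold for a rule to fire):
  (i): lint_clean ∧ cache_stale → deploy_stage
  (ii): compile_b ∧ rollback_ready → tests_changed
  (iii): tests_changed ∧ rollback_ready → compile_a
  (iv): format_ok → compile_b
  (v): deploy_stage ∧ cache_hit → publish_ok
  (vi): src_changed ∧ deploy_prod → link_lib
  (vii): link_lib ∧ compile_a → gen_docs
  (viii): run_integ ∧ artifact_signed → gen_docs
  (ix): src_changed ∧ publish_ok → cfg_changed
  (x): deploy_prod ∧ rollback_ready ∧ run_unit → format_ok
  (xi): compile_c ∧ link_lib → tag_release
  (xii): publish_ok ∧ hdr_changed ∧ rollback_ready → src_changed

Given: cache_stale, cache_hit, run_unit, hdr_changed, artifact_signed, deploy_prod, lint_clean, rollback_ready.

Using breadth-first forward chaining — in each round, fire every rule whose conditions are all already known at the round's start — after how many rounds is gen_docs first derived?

5

[1] (i) [lint_clean ∧ cache_stale → deploy_stage]; (x) [deploy_prod ∧ rollback_ready ∧ run_unit → format_ok]. ⇒ new: deploy_stage, format_ok.
[2] (iv) [format_ok → compile_b]; (v) [deploy_stage ∧ cache_hit → publish_ok]. ⇒ new: compile_b, publish_ok.
[3] (ii) [compile_b ∧ rollback_ready → tests_changed]; (xii) [publish_ok ∧ hdr_changed ∧ rollback_ready → src_changed]. ⇒ new: tests_changed, src_changed.
[4] (iii) [tests_changed ∧ rollback_ready → compile_a]; (vi) [src_changed ∧ deploy_prod → link_lib]; (ix) [src_changed ∧ publish_ok → cfg_changed]. ⇒ new: compile_a, link_lib, cfg_changed.
[5] (vii) [link_lib ∧ compile_a → gen_docs]. ⇒ new: gen_docs.
gen_docs first appears in round 5.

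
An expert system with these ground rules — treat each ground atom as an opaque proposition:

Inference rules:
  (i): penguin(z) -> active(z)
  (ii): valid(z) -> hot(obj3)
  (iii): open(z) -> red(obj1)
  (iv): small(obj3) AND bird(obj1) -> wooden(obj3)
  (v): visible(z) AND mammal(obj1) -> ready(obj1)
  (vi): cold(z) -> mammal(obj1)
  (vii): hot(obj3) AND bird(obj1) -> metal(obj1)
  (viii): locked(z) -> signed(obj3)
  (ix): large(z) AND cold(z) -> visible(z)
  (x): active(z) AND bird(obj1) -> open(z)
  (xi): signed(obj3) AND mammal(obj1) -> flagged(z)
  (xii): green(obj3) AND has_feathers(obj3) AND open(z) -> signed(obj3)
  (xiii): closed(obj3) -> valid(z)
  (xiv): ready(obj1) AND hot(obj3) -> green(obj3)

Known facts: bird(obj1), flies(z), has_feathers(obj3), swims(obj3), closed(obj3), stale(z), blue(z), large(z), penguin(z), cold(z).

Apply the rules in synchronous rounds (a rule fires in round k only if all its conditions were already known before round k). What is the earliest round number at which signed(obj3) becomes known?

Round 1 fires (i), (vi), (ix), (xiii), giving active(z), mammal(obj1), visible(z), valid(z).
Round 2 fires (ii), (v), (x), giving hot(obj3), ready(obj1), open(z).
Round 3 fires (iii), (vii), (xiv), giving red(obj1), metal(obj1), green(obj3).
Round 4 fires (xii), giving signed(obj3).
signed(obj3) first appears in round 4.

4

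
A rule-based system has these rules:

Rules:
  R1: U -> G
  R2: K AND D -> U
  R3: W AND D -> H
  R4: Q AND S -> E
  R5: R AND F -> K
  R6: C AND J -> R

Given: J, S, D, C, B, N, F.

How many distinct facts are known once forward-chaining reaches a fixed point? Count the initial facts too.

Round 1 fires R6, giving R.
Round 2 fires R5, giving K.
Round 3 fires R2, giving U.
Round 4 fires R1, giving G.
Closure: {B, C, D, F, G, J, K, N, R, S, U} — 11 facts.

11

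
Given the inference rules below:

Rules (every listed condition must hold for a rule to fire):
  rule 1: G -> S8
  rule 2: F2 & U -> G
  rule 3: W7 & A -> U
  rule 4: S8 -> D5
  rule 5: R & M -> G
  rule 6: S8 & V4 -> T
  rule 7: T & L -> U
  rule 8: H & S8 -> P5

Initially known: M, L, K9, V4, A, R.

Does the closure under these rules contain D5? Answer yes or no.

Round 1: rule 5 [R & M -> G]. Adds G.
Round 2: rule 1 [G -> S8]. Adds S8.
Round 3: rule 4 [S8 -> D5]; rule 6 [S8 & V4 -> T]. Adds D5, T.
Round 4: rule 7 [T & L -> U]. Adds U.
D5 appears in round 3, so it is derivable.

yes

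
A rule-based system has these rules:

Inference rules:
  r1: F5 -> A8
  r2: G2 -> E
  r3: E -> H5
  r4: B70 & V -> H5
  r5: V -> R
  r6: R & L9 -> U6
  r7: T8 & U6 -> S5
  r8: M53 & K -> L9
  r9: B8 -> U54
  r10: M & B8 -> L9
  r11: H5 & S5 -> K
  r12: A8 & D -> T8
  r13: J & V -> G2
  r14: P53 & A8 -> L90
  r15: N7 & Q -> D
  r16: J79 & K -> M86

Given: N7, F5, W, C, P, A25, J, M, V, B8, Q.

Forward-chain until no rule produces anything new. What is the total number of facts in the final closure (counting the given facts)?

Round 1: r1 [F5 -> A8]; r5 [V -> R]; r9 [B8 -> U54]; r10 [M & B8 -> L9]; r13 [J & V -> G2]; r15 [N7 & Q -> D]. New: A8, R, U54, L9, G2, D.
Round 2: r2 [G2 -> E]; r6 [R & L9 -> U6]; r12 [A8 & D -> T8]. New: E, U6, T8.
Round 3: r3 [E -> H5]; r7 [T8 & U6 -> S5]. New: H5, S5.
Round 4: r11 [H5 & S5 -> K]. New: K.
Closure: {A25, A8, B8, C, D, E, F5, G2, H5, J, K, L9, M, N7, P, Q, R, S5, T8, U54, U6, V, W} — 23 facts.

23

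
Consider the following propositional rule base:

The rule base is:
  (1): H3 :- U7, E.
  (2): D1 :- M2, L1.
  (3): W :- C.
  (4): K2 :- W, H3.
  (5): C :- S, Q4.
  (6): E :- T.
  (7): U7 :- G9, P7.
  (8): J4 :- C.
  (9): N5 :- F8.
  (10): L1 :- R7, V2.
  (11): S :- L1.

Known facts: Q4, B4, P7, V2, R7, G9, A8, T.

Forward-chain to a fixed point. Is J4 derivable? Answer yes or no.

yes

Round 1 — (6), (7), (10), derive E, U7, L1.
Round 2 — (1), (11), derive H3, S.
Round 3 — (5), derive C.
Round 4 — (3), (8), derive W, J4.
Round 5 — (4), derive K2.
J4 appears in round 4, so it is derivable.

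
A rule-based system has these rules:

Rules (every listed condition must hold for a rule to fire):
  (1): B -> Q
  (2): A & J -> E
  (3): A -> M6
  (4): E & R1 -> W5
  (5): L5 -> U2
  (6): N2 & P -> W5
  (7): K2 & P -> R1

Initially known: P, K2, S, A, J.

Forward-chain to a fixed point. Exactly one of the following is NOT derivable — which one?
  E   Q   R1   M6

Q

Round 1: (2) [A & J -> E]; (3) [A -> M6]; (7) [K2 & P -> R1]. Adds E, M6, R1.
Round 2: (4) [E & R1 -> W5]. Adds W5.
Derived: E (round 1), M6 (round 1), R1 (round 1). Q never appears in any round.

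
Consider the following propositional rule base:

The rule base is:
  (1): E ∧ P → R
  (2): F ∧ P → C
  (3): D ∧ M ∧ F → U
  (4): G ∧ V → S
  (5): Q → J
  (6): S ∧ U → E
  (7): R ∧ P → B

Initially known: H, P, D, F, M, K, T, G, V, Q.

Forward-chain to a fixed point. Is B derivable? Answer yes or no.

yes

Round 1: (2) [F ∧ P → C]; (3) [D ∧ M ∧ F → U]; (4) [G ∧ V → S]; (5) [Q → J]. Adds C, U, S, J.
Round 2: (6) [S ∧ U → E]. Adds E.
Round 3: (1) [E ∧ P → R]. Adds R.
Round 4: (7) [R ∧ P → B]. Adds B.
B appears in round 4, so it is derivable.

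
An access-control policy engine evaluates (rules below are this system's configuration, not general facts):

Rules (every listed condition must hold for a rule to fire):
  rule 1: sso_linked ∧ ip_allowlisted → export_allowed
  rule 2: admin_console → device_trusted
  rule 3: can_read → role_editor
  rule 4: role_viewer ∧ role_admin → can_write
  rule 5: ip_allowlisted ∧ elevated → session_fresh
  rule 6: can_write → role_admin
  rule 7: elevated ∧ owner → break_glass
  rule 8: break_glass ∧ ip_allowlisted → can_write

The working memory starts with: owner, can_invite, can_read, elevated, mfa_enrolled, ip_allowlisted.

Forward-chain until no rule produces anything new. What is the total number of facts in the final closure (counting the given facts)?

11

[1] rule 3 [can_read → role_editor]; rule 5 [ip_allowlisted ∧ elevated → session_fresh]; rule 7 [elevated ∧ owner → break_glass]. ⇒ new: role_editor, session_fresh, break_glass.
[2] rule 8 [break_glass ∧ ip_allowlisted → can_write]. ⇒ new: can_write.
[3] rule 6 [can_write → role_admin]. ⇒ new: role_admin.
Closure: {break_glass, can_invite, can_read, can_write, elevated, ip_allowlisted, mfa_enrolled, owner, role_admin, role_editor, session_fresh} — 11 facts.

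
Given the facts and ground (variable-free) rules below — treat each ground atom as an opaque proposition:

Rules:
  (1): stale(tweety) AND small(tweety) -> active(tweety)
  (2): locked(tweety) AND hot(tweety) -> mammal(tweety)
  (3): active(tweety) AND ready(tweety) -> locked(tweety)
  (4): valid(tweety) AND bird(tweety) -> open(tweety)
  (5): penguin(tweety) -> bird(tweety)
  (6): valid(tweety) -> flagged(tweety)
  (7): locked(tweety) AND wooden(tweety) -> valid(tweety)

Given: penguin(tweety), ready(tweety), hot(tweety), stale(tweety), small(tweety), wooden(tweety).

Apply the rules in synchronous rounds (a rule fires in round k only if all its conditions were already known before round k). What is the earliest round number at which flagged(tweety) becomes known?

4

Round 1: (1) [stale(tweety) AND small(tweety) -> active(tweety)]; (5) [penguin(tweety) -> bird(tweety)]. Adds active(tweety), bird(tweety).
Round 2: (3) [active(tweety) AND ready(tweety) -> locked(tweety)]. Adds locked(tweety).
Round 3: (2) [locked(tweety) AND hot(tweety) -> mammal(tweety)]; (7) [locked(tweety) AND wooden(tweety) -> valid(tweety)]. Adds mammal(tweety), valid(tweety).
Round 4: (4) [valid(tweety) AND bird(tweety) -> open(tweety)]; (6) [valid(tweety) -> flagged(tweety)]. Adds open(tweety), flagged(tweety).
flagged(tweety) first appears in round 4.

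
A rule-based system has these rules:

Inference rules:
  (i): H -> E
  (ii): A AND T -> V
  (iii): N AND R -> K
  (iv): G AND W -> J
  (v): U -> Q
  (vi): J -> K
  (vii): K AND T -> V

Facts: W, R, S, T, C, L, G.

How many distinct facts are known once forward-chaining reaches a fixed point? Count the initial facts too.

10

Round 1: (iv) [G AND W -> J]. New: J.
Round 2: (vi) [J -> K]. New: K.
Round 3: (vii) [K AND T -> V]. New: V.
Closure: {C, G, J, K, L, R, S, T, V, W} — 10 facts.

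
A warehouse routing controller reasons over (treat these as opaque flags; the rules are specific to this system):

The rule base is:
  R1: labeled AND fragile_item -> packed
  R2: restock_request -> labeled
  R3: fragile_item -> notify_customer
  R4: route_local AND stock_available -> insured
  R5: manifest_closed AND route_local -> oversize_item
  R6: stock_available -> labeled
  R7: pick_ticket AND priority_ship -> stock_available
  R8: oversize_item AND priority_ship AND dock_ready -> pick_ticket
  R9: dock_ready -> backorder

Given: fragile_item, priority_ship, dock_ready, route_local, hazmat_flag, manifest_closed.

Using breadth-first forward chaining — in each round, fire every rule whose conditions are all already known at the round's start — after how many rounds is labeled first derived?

4

Round 1 fires R3, R5, R9, giving notify_customer, oversize_item, backorder.
Round 2 fires R8, giving pick_ticket.
Round 3 fires R7, giving stock_available.
Round 4 fires R4, R6, giving insured, labeled.
labeled first appears in round 4.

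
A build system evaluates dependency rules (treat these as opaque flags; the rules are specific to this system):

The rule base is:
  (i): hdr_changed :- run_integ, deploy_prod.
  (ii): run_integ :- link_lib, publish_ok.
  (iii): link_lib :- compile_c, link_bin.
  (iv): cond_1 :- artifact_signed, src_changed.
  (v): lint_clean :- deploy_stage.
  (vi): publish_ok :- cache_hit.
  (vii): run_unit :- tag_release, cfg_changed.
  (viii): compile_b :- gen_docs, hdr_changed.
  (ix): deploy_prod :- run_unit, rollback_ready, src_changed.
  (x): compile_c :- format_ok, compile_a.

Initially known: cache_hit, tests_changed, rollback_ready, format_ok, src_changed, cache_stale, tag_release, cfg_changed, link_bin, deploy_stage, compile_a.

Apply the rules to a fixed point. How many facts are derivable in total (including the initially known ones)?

19

Round 1 fires (v), (vi), (vii), (x), giving lint_clean, publish_ok, run_unit, compile_c.
Round 2 fires (iii), (ix), giving link_lib, deploy_prod.
Round 3 fires (ii), giving run_integ.
Round 4 fires (i), giving hdr_changed.
Closure: {cache_hit, cache_stale, cfg_changed, compile_a, compile_c, deploy_prod, deploy_stage, format_ok, hdr_changed, link_bin, link_lib, lint_clean, publish_ok, rollback_ready, run_integ, run_unit, src_changed, tag_release, tests_changed} — 19 facts.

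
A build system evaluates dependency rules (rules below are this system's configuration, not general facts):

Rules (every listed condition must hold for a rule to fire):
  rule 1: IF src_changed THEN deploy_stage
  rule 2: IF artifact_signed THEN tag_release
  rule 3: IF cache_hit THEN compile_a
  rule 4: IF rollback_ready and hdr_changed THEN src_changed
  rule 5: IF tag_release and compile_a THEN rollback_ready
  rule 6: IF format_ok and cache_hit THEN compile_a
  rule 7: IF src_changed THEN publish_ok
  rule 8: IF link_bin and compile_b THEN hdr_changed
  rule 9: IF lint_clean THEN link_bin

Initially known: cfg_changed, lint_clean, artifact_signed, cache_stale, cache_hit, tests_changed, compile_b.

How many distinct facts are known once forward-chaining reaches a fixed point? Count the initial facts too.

[1] rule 2 [IF artifact_signed THEN tag_release]; rule 3 [IF cache_hit THEN compile_a]; rule 9 [IF lint_clean THEN link_bin]. ⇒ new: tag_release, compile_a, link_bin.
[2] rule 5 [IF tag_release and compile_a THEN rollback_ready]; rule 8 [IF link_bin and compile_b THEN hdr_changed]. ⇒ new: rollback_ready, hdr_changed.
[3] rule 4 [IF rollback_ready and hdr_changed THEN src_changed]. ⇒ new: src_changed.
[4] rule 1 [IF src_changed THEN deploy_stage]; rule 7 [IF src_changed THEN publish_ok]. ⇒ new: deploy_stage, publish_ok.
Closure: {artifact_signed, cache_hit, cache_stale, cfg_changed, compile_a, compile_b, deploy_stage, hdr_changed, link_bin, lint_clean, publish_ok, rollback_ready, src_changed, tag_release, tests_changed} — 15 facts.

15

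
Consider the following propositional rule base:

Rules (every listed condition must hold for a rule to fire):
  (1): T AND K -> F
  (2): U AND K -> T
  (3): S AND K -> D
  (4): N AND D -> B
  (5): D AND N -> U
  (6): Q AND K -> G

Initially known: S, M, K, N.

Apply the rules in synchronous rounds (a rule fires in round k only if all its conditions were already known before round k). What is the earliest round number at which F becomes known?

4

Round 1: (3) [S AND K -> D]. New: D.
Round 2: (4) [N AND D -> B]; (5) [D AND N -> U]. New: B, U.
Round 3: (2) [U AND K -> T]. New: T.
Round 4: (1) [T AND K -> F]. New: F.
F first appears in round 4.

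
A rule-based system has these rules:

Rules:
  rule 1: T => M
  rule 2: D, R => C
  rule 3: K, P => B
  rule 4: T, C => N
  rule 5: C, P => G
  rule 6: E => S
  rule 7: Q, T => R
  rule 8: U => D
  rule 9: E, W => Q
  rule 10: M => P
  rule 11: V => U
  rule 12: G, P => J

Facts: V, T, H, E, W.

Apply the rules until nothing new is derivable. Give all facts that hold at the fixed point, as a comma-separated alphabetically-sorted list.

Round 1: rule 1 [T => M]; rule 6 [E => S]; rule 9 [E, W => Q]; rule 11 [V => U]. New: M, S, Q, U.
Round 2: rule 7 [Q, T => R]; rule 8 [U => D]; rule 10 [M => P]. New: R, D, P.
Round 3: rule 2 [D, R => C]. New: C.
Round 4: rule 4 [T, C => N]; rule 5 [C, P => G]. New: N, G.
Round 5: rule 12 [G, P => J]. New: J.

C, D, E, G, H, J, M, N, P, Q, R, S, T, U, V, W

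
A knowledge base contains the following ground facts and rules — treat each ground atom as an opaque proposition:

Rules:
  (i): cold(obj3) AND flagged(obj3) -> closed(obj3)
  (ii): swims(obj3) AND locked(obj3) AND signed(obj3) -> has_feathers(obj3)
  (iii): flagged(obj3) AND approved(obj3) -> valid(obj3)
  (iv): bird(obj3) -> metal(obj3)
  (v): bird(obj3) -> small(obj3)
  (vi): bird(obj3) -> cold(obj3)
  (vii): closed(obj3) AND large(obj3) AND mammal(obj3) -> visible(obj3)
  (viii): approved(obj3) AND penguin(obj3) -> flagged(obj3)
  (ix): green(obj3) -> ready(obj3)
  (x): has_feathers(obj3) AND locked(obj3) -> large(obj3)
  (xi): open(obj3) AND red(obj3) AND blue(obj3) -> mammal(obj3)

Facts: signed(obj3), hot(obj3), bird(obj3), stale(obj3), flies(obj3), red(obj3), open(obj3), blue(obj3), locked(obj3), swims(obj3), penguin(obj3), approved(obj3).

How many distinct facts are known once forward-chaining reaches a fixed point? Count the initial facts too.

22

[1] (ii) [swims(obj3) AND locked(obj3) AND signed(obj3) -> has_feathers(obj3)]; (iv) [bird(obj3) -> metal(obj3)]; (v) [bird(obj3) -> small(obj3)]; (vi) [bird(obj3) -> cold(obj3)]; (viii) [approved(obj3) AND penguin(obj3) -> flagged(obj3)]; (xi) [open(obj3) AND red(obj3) AND blue(obj3) -> mammal(obj3)]. ⇒ new: has_feathers(obj3), metal(obj3), small(obj3), cold(obj3), flagged(obj3), mammal(obj3).
[2] (i) [cold(obj3) AND flagged(obj3) -> closed(obj3)]; (iii) [flagged(obj3) AND approved(obj3) -> valid(obj3)]; (x) [has_feathers(obj3) AND locked(obj3) -> large(obj3)]. ⇒ new: closed(obj3), valid(obj3), large(obj3).
[3] (vii) [closed(obj3) AND large(obj3) AND mammal(obj3) -> visible(obj3)]. ⇒ new: visible(obj3).
Closure: {approved(obj3), bird(obj3), blue(obj3), closed(obj3), cold(obj3), flagged(obj3), flies(obj3), has_feathers(obj3), hot(obj3), large(obj3), locked(obj3), mammal(obj3), metal(obj3), open(obj3), penguin(obj3), red(obj3), signed(obj3), small(obj3), stale(obj3), swims(obj3), valid(obj3), visible(obj3)} — 22 facts.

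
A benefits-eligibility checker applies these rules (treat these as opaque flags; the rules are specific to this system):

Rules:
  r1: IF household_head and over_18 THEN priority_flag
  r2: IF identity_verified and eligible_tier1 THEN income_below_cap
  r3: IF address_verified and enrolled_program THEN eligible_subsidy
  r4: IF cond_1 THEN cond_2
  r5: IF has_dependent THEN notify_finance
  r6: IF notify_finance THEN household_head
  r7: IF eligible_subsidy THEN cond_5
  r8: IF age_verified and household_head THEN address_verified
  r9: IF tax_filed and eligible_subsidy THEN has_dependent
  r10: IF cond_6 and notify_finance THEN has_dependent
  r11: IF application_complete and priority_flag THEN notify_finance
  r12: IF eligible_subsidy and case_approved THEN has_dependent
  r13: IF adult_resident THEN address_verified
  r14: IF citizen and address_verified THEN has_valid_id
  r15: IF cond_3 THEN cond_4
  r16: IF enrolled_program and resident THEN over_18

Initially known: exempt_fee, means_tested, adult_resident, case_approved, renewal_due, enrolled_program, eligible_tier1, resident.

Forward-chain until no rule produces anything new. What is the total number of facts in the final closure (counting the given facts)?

16

[1] r13 [IF adult_resident THEN address_verified]; r16 [IF enrolled_program and resident THEN over_18]. ⇒ new: address_verified, over_18.
[2] r3 [IF address_verified and enrolled_program THEN eligible_subsidy]. ⇒ new: eligible_subsidy.
[3] r7 [IF eligible_subsidy THEN cond_5]; r12 [IF eligible_subsidy and case_approved THEN has_dependent]. ⇒ new: cond_5, has_dependent.
[4] r5 [IF has_dependent THEN notify_finance]. ⇒ new: notify_finance.
[5] r6 [IF notify_finance THEN household_head]. ⇒ new: household_head.
[6] r1 [IF household_head and over_18 THEN priority_flag]. ⇒ new: priority_flag.
Closure: {address_verified, adult_resident, case_approved, cond_5, eligible_subsidy, eligible_tier1, enrolled_program, exempt_fee, has_dependent, household_head, means_tested, notify_finance, over_18, priority_flag, renewal_due, resident} — 16 facts.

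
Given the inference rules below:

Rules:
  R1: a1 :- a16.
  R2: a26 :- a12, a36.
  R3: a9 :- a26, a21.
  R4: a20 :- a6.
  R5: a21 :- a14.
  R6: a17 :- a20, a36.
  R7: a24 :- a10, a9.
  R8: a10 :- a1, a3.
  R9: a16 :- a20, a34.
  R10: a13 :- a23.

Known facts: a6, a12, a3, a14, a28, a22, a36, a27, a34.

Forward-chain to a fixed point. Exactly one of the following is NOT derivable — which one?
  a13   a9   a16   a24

Round 1: R2 [a26 :- a12, a36.]; R4 [a20 :- a6.]; R5 [a21 :- a14.]. Adds a26, a20, a21.
Round 2: R3 [a9 :- a26, a21.]; R6 [a17 :- a20, a36.]; R9 [a16 :- a20, a34.]. Adds a9, a17, a16.
Round 3: R1 [a1 :- a16.]. Adds a1.
Round 4: R8 [a10 :- a1, a3.]. Adds a10.
Round 5: R7 [a24 :- a10, a9.]. Adds a24.
Derived: a24 (round 5), a9 (round 2), a16 (round 2). a13 never appears in any round.

a13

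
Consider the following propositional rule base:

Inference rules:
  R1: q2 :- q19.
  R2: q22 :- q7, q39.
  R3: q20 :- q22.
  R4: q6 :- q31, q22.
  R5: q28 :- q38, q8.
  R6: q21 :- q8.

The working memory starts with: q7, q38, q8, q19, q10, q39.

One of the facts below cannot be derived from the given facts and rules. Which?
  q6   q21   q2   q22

Round 1: R1 [q2 :- q19.]; R2 [q22 :- q7, q39.]; R5 [q28 :- q38, q8.]; R6 [q21 :- q8.]. Adds q2, q22, q28, q21.
Round 2: R3 [q20 :- q22.]. Adds q20.
Derived: q21 (round 1), q2 (round 1), q22 (round 1). q6 never appears in any round.

q6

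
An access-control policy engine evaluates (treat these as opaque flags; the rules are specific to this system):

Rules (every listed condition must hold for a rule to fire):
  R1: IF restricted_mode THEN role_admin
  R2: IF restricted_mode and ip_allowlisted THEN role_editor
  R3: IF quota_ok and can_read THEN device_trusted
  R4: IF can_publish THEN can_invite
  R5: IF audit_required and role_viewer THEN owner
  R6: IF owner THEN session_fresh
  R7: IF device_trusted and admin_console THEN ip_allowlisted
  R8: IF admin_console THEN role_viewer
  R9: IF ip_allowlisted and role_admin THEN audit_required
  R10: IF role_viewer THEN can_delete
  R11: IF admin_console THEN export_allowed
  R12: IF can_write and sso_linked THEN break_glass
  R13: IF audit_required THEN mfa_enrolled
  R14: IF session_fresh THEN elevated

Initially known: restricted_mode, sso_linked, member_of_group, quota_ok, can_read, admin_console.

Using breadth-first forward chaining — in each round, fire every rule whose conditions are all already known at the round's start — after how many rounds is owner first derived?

Round 1: R1 [IF restricted_mode THEN role_admin]; R3 [IF quota_ok and can_read THEN device_trusted]; R8 [IF admin_console THEN role_viewer]; R11 [IF admin_console THEN export_allowed]. New: role_admin, device_trusted, role_viewer, export_allowed.
Round 2: R7 [IF device_trusted and admin_console THEN ip_allowlisted]; R10 [IF role_viewer THEN can_delete]. New: ip_allowlisted, can_delete.
Round 3: R2 [IF restricted_mode and ip_allowlisted THEN role_editor]; R9 [IF ip_allowlisted and role_admin THEN audit_required]. New: role_editor, audit_required.
Round 4: R5 [IF audit_required and role_viewer THEN owner]; R13 [IF audit_required THEN mfa_enrolled]. New: owner, mfa_enrolled.
owner first appears in round 4.

4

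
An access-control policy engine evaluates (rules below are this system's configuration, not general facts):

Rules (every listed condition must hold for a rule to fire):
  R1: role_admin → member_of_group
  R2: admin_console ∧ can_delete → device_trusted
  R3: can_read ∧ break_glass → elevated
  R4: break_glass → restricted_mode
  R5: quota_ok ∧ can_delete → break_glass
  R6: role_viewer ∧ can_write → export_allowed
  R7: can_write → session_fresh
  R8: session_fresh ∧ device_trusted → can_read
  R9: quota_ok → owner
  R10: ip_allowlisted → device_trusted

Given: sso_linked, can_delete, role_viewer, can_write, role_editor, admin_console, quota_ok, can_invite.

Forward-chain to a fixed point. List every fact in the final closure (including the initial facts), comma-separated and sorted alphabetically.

Round 1 — R2, R5, R6, R7, R9, derive device_trusted, break_glass, export_allowed, session_fresh, owner.
Round 2 — R4, R8, derive restricted_mode, can_read.
Round 3 — R3, derive elevated.

admin_console, break_glass, can_delete, can_invite, can_read, can_write, device_trusted, elevated, export_allowed, owner, quota_ok, restricted_mode, role_editor, role_viewer, session_fresh, sso_linked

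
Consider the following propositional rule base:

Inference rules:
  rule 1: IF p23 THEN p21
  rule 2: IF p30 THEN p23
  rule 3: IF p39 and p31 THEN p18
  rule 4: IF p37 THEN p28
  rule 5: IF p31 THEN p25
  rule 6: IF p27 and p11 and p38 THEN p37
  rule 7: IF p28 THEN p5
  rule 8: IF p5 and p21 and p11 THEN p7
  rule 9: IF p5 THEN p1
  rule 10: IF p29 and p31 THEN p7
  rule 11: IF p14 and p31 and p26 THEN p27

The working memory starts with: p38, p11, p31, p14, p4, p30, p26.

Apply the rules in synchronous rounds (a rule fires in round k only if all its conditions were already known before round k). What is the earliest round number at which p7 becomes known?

Round 1 — rule 2, rule 5, rule 11, derive p23, p25, p27.
Round 2 — rule 1, rule 6, derive p21, p37.
Round 3 — rule 4, derive p28.
Round 4 — rule 7, derive p5.
Round 5 — rule 8, rule 9, derive p7, p1.
p7 first appears in round 5.

5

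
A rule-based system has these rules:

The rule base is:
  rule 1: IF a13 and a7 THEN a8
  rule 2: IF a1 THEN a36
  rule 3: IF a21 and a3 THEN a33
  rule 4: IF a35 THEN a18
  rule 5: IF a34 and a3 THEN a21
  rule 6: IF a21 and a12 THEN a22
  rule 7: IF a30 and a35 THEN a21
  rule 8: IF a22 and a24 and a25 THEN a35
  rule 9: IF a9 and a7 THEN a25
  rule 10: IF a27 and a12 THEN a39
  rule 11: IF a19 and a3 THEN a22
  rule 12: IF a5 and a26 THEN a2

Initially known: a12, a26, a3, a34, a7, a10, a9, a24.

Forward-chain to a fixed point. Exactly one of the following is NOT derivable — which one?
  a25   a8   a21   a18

Round 1: rule 5 [IF a34 and a3 THEN a21]; rule 9 [IF a9 and a7 THEN a25]. Adds a21, a25.
Round 2: rule 3 [IF a21 and a3 THEN a33]; rule 6 [IF a21 and a12 THEN a22]. Adds a33, a22.
Round 3: rule 8 [IF a22 and a24 and a25 THEN a35]. Adds a35.
Round 4: rule 4 [IF a35 THEN a18]. Adds a18.
Derived: a21 (round 1), a25 (round 1), a18 (round 4). a8 never appears in any round.

a8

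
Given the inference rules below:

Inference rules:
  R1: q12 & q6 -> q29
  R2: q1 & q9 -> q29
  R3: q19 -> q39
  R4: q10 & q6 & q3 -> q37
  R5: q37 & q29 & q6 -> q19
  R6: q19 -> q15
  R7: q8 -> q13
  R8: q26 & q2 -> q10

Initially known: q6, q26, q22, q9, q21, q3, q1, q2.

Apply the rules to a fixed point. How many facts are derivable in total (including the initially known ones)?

Round 1 fires R2, R8, giving q29, q10.
Round 2 fires R4, giving q37.
Round 3 fires R5, giving q19.
Round 4 fires R3, R6, giving q39, q15.
Closure: {q1, q10, q15, q19, q2, q21, q22, q26, q29, q3, q37, q39, q6, q9} — 14 facts.

14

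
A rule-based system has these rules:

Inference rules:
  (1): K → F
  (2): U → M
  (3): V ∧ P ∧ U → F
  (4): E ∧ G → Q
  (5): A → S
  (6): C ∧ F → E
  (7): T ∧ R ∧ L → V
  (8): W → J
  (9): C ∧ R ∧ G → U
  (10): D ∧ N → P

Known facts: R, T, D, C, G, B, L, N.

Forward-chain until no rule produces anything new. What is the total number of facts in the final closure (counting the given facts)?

15

Round 1 — (7), (9), (10), derive V, U, P.
Round 2 — (2), (3), derive M, F.
Round 3 — (6), derive E.
Round 4 — (4), derive Q.
Closure: {B, C, D, E, F, G, L, M, N, P, Q, R, T, U, V} — 15 facts.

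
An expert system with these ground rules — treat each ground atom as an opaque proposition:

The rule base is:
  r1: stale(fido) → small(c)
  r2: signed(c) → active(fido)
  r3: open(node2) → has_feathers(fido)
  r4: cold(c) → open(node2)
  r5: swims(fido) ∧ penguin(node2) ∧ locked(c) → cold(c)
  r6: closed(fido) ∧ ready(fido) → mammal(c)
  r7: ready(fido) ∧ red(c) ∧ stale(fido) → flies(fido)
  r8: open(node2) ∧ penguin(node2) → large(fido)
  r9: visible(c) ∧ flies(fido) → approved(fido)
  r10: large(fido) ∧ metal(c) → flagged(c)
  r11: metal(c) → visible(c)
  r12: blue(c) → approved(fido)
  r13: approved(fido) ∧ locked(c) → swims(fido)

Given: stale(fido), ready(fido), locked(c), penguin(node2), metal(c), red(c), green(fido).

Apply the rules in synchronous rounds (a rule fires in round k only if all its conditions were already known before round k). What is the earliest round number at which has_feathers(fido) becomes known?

Round 1: r1 [stale(fido) → small(c)]; r7 [ready(fido) ∧ red(c) ∧ stale(fido) → flies(fido)]; r11 [metal(c) → visible(c)]. New: small(c), flies(fido), visible(c).
Round 2: r9 [visible(c) ∧ flies(fido) → approved(fido)]. New: approved(fido).
Round 3: r13 [approved(fido) ∧ locked(c) → swims(fido)]. New: swims(fido).
Round 4: r5 [swims(fido) ∧ penguin(node2) ∧ locked(c) → cold(c)]. New: cold(c).
Round 5: r4 [cold(c) → open(node2)]. New: open(node2).
Round 6: r3 [open(node2) → has_feathers(fido)]; r8 [open(node2) ∧ penguin(node2) → large(fido)]. New: has_feathers(fido), large(fido).
has_feathers(fido) first appears in round 6.

6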